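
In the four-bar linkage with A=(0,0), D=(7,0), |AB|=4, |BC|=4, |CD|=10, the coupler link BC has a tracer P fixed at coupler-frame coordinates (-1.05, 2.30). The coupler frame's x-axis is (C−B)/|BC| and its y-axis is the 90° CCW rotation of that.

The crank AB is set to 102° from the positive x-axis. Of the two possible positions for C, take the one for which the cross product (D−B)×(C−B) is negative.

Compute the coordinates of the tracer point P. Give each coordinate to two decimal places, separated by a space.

1.67 3.56

A=(0,0), D=(7.00,0)
B = A + 4.00·(cos102°, sin102°) = (-0.8316, 3.9126)
|BD| = 8.7546
circle(B,4.00) ∩ circle(D,10.00): a=-0.4202, h=3.9779
  candidates: C₊=(0.5703,7.6589) cross=34.825; C₋=(-2.9853,0.5419) cross=-34.825
  mode - wants cross < 0 → take C=(-2.9853,0.5419) (cross=-34.825)
ex = (C−B)/|BC| = (-0.5384,-0.8427); ey = (0.8427,-0.5384)
P = B + -1.05·ex + 2.30·ey = (1.6719,3.5590)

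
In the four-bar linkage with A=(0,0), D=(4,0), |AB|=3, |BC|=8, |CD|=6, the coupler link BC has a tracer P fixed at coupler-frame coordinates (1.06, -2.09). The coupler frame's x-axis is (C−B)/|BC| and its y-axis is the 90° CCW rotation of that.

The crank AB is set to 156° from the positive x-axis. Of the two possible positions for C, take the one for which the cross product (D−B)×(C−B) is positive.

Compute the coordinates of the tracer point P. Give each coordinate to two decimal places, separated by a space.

-0.64 0.17

A=(0,0), D=(4.00,0)
B = A + 3.00·(cos156°, sin156°) = (-2.7406, 1.2202)
|BD| = 6.8502
circle(B,8.00) ∩ circle(D,6.00): a=5.4688, h=5.8388
  candidates: C₊=(3.6808,5.9915) cross=39.997; C₋=(1.6007,-5.4994) cross=-39.997
  mode + wants cross > 0 → take C=(3.6808,5.9915) (cross=39.997)
ex = (C−B)/|BC| = (0.8027,0.5964); ey = (-0.5964,0.8027)
P = B + 1.06·ex + -2.09·ey = (-0.6433,0.1748)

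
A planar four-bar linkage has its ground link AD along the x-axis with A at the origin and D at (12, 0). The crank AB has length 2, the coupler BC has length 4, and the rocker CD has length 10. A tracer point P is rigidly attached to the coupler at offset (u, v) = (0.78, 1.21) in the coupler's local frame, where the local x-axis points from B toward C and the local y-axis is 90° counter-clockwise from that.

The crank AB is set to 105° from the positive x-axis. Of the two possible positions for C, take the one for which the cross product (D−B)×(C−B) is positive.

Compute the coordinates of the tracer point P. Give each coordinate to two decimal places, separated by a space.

-0.50 3.37

A=(0,0), D=(12.00,0)
B = A + 2.00·(cos105°, sin105°) = (-0.5176, 1.9319)
|BD| = 12.6658
circle(B,4.00) ∩ circle(D,10.00): a=3.0169, h=2.6265
  candidates: C₊=(2.8646,4.0674) cross=33.266; C₋=(2.0634,-1.1240) cross=-33.266
  mode + wants cross > 0 → take C=(2.8646,4.0674) (cross=33.266)
ex = (C−B)/|BC| = (0.8456,0.5339); ey = (-0.5339,0.8456)
P = B + 0.78·ex + 1.21·ey = (-0.5041,3.3714)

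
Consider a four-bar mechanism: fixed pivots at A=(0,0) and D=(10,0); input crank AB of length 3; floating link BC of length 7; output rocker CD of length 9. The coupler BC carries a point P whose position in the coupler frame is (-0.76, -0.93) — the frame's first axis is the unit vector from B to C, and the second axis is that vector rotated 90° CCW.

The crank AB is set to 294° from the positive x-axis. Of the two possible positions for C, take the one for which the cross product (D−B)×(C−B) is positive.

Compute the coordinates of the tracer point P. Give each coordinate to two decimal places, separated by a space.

2.05 -3.61

A=(0,0), D=(10.00,0)
B = A + 3.00·(cos294°, sin294°) = (1.2202, -2.7406)
|BD| = 9.1976
circle(B,7.00) ∩ circle(D,9.00): a=2.8592, h=6.3894
  candidates: C₊=(2.0457,4.2105) cross=58.767; C₋=(5.8534,-7.9879) cross=-58.767
  mode + wants cross > 0 → take C=(2.0457,4.2105) (cross=58.767)
ex = (C−B)/|BC| = (0.1179,0.9930); ey = (-0.9930,0.1179)
P = B + -0.76·ex + -0.93·ey = (2.0541,-3.6050)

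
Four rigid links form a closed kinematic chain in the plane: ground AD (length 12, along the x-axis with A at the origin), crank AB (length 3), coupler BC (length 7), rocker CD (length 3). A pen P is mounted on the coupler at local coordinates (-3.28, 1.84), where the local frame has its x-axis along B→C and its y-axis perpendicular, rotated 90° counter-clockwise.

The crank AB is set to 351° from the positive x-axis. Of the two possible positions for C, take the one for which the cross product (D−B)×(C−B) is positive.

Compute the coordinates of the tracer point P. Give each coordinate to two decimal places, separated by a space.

A=(0,0), D=(12.00,0)
B = A + 3.00·(cos351°, sin351°) = (2.9631, -0.4693)
|BD| = 9.0491
circle(B,7.00) ∩ circle(D,3.00): a=6.7347, h=1.9088
  candidates: C₊=(9.5897,1.7862) cross=17.273; C₋=(9.7877,-2.0263) cross=-17.273
  mode + wants cross > 0 → take C=(9.5897,1.7862) (cross=17.273)
ex = (C−B)/|BC| = (0.9467,0.3222); ey = (-0.3222,0.9467)
P = B + -3.28·ex + 1.84·ey = (-0.7349,0.2157)

-0.73 0.22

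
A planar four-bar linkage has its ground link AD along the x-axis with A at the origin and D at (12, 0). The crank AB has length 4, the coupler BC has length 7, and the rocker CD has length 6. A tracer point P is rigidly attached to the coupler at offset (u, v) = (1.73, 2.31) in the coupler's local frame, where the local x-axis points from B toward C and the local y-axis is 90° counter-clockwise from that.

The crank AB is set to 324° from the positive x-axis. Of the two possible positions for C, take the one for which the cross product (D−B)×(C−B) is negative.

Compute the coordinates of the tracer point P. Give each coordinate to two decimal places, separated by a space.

A=(0,0), D=(12.00,0)
B = A + 4.00·(cos324°, sin324°) = (3.2361, -2.3511)
|BD| = 9.0738
circle(B,7.00) ∩ circle(D,6.00): a=5.2533, h=4.6264
  candidates: C₊=(7.1112,3.4784) cross=41.979; C₋=(9.5087,-5.4583) cross=-41.979
  mode - wants cross < 0 → take C=(9.5087,-5.4583) (cross=-41.979)
ex = (C−B)/|BC| = (0.8961,-0.4439); ey = (0.4439,0.8961)
P = B + 1.73·ex + 2.31·ey = (5.8117,-1.0491)

5.81 -1.05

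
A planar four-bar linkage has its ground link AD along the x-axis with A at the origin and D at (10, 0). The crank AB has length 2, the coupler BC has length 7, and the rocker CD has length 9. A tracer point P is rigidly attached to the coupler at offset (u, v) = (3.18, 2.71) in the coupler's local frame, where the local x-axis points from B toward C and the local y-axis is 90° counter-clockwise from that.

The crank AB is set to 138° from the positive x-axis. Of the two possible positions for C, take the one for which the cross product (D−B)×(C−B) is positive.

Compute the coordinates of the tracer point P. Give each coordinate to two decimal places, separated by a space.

-1.11 5.50

A=(0,0), D=(10.00,0)
B = A + 2.00·(cos138°, sin138°) = (-1.4863, 1.3383)
|BD| = 11.5640
circle(B,7.00) ∩ circle(D,9.00): a=4.3984, h=5.4456
  candidates: C₊=(3.5127,6.2382) cross=62.972; C₋=(2.2523,-4.5797) cross=-62.972
  mode + wants cross > 0 → take C=(3.5127,6.2382) (cross=62.972)
ex = (C−B)/|BC| = (0.7141,0.7000); ey = (-0.7000,0.7141)
P = B + 3.18·ex + 2.71·ey = (-1.1123,5.4996)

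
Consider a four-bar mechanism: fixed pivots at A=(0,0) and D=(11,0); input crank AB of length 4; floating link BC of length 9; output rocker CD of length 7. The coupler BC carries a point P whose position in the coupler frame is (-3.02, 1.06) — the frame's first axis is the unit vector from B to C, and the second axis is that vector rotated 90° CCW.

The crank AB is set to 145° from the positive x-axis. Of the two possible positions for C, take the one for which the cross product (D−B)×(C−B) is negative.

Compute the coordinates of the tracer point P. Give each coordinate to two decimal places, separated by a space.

-5.31 4.77

A=(0,0), D=(11.00,0)
B = A + 4.00·(cos145°, sin145°) = (-3.2766, 2.2943)
|BD| = 14.4598
circle(B,9.00) ∩ circle(D,7.00): a=8.3364, h=3.3918
  candidates: C₊=(5.4924,4.3204) cross=49.045; C₋=(4.4160,-2.3772) cross=-49.045
  mode - wants cross < 0 → take C=(4.4160,-2.3772) (cross=-49.045)
ex = (C−B)/|BC| = (0.8547,-0.5191); ey = (0.5191,0.8547)
P = B + -3.02·ex + 1.06·ey = (-5.3077,4.7679)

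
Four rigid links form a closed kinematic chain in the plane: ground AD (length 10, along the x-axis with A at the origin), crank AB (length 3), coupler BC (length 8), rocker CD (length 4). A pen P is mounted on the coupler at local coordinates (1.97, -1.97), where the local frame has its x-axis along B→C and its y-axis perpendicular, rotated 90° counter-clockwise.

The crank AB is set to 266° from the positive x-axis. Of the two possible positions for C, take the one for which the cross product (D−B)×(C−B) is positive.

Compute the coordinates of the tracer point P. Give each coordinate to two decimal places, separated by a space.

A=(0,0), D=(10.00,0)
B = A + 3.00·(cos266°, sin266°) = (-0.2093, -2.9927)
|BD| = 10.6389
circle(B,8.00) ∩ circle(D,4.00): a=7.5753, h=2.5719
  candidates: C₊=(6.3367,1.6063) cross=27.362; C₋=(7.7836,-3.3298) cross=-27.362
  mode + wants cross > 0 → take C=(6.3367,1.6063) (cross=27.362)
ex = (C−B)/|BC| = (0.8182,0.5749); ey = (-0.5749,0.8182)
P = B + 1.97·ex + -1.97·ey = (2.5352,-3.4721)

2.54 -3.47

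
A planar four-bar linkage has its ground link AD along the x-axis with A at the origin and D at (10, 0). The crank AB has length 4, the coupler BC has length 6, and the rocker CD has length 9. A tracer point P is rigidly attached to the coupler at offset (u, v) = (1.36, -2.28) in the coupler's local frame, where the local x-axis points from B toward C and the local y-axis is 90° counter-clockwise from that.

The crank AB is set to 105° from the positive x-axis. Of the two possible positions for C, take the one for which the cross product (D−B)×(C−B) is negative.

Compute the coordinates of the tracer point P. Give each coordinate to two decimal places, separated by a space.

-2.66 1.76

A=(0,0), D=(10.00,0)
B = A + 4.00·(cos105°, sin105°) = (-1.0353, 3.8637)
|BD| = 11.6921
circle(B,6.00) ∩ circle(D,9.00): a=3.9217, h=4.5410
  candidates: C₊=(4.1667,6.8536) cross=53.094; C₋=(1.1655,-1.7181) cross=-53.094
  mode - wants cross < 0 → take C=(1.1655,-1.7181) (cross=-53.094)
ex = (C−B)/|BC| = (0.3668,-0.9303); ey = (0.9303,0.3668)
P = B + 1.36·ex + -2.28·ey = (-2.6575,1.7622)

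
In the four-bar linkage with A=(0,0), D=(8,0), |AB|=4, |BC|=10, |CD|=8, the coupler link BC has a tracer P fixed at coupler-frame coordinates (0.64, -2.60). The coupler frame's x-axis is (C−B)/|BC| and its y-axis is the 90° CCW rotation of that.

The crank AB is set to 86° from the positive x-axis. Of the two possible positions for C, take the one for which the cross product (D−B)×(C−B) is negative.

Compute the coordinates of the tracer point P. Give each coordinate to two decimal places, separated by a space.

A=(0,0), D=(8.00,0)
B = A + 4.00·(cos86°, sin86°) = (0.2790, 3.9903)
|BD| = 8.6911
circle(B,10.00) ∩ circle(D,8.00): a=6.4166, h=7.6699
  candidates: C₊=(9.5008,7.8580) cross=66.660; C₋=(2.4580,-5.7695) cross=-66.660
  mode - wants cross < 0 → take C=(2.4580,-5.7695) (cross=-66.660)
ex = (C−B)/|BC| = (0.2179,-0.9760); ey = (0.9760,0.2179)
P = B + 0.64·ex + -2.60·ey = (-2.1190,2.7991)

-2.12 2.80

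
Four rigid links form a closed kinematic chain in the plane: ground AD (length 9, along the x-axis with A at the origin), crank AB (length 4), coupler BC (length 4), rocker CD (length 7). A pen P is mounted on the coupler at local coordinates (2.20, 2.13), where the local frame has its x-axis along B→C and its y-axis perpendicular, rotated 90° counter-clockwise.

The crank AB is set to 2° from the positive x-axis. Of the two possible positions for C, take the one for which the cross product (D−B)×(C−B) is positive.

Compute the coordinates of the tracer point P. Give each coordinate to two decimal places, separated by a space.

A=(0,0), D=(9.00,0)
B = A + 4.00·(cos2°, sin2°) = (3.9976, 0.1396)
|BD| = 5.0044
circle(B,4.00) ∩ circle(D,7.00): a=-0.7949, h=3.9202
  candidates: C₊=(3.3123,4.0805) cross=19.618; C₋=(3.0936,-3.7569) cross=-19.618
  mode + wants cross > 0 → take C=(3.3123,4.0805) (cross=19.618)
ex = (C−B)/|BC| = (-0.1713,0.9852); ey = (-0.9852,-0.1713)
P = B + 2.20·ex + 2.13·ey = (1.5222,1.9422)

1.52 1.94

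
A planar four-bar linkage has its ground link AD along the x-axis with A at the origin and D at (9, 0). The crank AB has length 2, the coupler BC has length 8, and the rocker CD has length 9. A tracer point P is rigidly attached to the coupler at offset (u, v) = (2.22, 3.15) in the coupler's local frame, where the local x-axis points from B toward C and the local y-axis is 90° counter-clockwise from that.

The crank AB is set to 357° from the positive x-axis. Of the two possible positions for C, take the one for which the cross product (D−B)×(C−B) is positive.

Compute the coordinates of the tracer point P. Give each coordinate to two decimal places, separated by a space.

A=(0,0), D=(9.00,0)
B = A + 2.00·(cos357°, sin357°) = (1.9973, -0.1047)
|BD| = 7.0035
circle(B,8.00) ∩ circle(D,9.00): a=2.2881, h=7.6658
  candidates: C₊=(4.1705,7.5945) cross=53.688; C₋=(4.3997,-7.7354) cross=-53.688
  mode + wants cross > 0 → take C=(4.1705,7.5945) (cross=53.688)
ex = (C−B)/|BC| = (0.2717,0.9624); ey = (-0.9624,0.2717)
P = B + 2.22·ex + 3.15·ey = (-0.4312,2.8876)

-0.43 2.89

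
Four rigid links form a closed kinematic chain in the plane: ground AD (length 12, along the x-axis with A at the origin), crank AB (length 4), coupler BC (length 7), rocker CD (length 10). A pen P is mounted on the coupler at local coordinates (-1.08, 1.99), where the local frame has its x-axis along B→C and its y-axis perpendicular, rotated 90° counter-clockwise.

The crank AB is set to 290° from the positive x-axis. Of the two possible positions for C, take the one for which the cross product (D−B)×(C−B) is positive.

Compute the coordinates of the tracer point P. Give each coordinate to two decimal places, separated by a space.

A=(0,0), D=(12.00,0)
B = A + 4.00·(cos290°, sin290°) = (1.3681, -3.7588)
|BD| = 11.2768
circle(B,7.00) ∩ circle(D,10.00): a=3.3771, h=6.1315
  candidates: C₊=(2.5083,3.1477) cross=69.143; C₋=(6.5958,-8.4140) cross=-69.143
  mode + wants cross > 0 → take C=(2.5083,3.1477) (cross=69.143)
ex = (C−B)/|BC| = (0.1629,0.9866); ey = (-0.9866,0.1629)
P = B + -1.08·ex + 1.99·ey = (-0.7713,-4.5002)

-0.77 -4.50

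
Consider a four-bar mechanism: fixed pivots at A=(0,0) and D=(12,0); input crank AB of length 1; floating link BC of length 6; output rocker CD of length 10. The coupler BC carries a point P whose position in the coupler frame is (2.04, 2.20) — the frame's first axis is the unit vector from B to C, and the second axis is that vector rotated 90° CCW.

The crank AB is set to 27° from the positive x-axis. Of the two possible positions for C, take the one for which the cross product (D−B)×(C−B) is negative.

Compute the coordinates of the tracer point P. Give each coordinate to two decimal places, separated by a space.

A=(0,0), D=(12.00,0)
B = A + 1.00·(cos27°, sin27°) = (0.8910, 0.4540)
|BD| = 11.1183
circle(B,6.00) ∩ circle(D,10.00): a=2.6810, h=5.3677
  candidates: C₊=(3.7889,5.7078) cross=59.680; C₋=(3.3506,-5.0187) cross=-59.680
  mode - wants cross < 0 → take C=(3.3506,-5.0187) (cross=-59.680)
ex = (C−B)/|BC| = (0.4099,-0.9121); ey = (0.9121,0.4099)
P = B + 2.04·ex + 2.20·ey = (3.7339,-0.5049)

3.73 -0.50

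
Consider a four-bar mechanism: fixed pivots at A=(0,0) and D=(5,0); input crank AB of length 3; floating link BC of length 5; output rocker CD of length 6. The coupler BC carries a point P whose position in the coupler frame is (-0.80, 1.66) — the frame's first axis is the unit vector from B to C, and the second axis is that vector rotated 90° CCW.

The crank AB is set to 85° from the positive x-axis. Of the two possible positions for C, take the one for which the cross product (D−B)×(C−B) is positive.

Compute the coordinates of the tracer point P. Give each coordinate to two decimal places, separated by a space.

-1.37 3.85

A=(0,0), D=(5.00,0)
B = A + 3.00·(cos85°, sin85°) = (0.2615, 2.9886)
|BD| = 5.6023
circle(B,5.00) ∩ circle(D,6.00): a=1.8194, h=4.6572
  candidates: C₊=(4.2848,5.9572) cross=26.091; C₋=(-0.6841,-1.9212) cross=-26.091
  mode + wants cross > 0 → take C=(4.2848,5.9572) (cross=26.091)
ex = (C−B)/|BC| = (0.8047,0.5937); ey = (-0.5937,0.8047)
P = B + -0.80·ex + 1.66·ey = (-1.3679,3.8493)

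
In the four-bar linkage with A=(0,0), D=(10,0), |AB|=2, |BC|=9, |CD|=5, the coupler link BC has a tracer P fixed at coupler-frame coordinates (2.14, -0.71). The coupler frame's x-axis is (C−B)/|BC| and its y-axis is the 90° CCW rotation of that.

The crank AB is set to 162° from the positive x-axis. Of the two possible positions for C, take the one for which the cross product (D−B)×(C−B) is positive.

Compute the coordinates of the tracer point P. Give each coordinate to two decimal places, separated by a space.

0.35 0.67

A=(0,0), D=(10.00,0)
B = A + 2.00·(cos162°, sin162°) = (-1.9021, 0.6180)
|BD| = 11.9181
circle(B,9.00) ∩ circle(D,5.00): a=8.3084, h=3.4598
  candidates: C₊=(6.5746,3.6423) cross=41.234; C₋=(6.2157,-3.2679) cross=-41.234
  mode + wants cross > 0 → take C=(6.5746,3.6423) (cross=41.234)
ex = (C−B)/|BC| = (0.9419,0.3360); ey = (-0.3360,0.9419)
P = B + 2.14·ex + -0.71·ey = (0.3520,0.6684)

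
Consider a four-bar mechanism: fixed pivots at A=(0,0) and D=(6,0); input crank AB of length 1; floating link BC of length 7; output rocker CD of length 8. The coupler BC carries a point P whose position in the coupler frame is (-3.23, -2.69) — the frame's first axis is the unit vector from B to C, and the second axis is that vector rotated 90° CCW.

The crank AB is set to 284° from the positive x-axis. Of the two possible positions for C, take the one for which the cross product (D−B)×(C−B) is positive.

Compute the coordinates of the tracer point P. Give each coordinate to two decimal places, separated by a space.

2.70 -4.38

A=(0,0), D=(6.00,0)
B = A + 1.00·(cos284°, sin284°) = (0.2419, -0.9703)
|BD| = 5.8393
circle(B,7.00) ∩ circle(D,8.00): a=1.6352, h=6.8063
  candidates: C₊=(0.7234,6.0131) cross=39.744; C₋=(2.9854,-7.4103) cross=-39.744
  mode + wants cross > 0 → take C=(0.7234,6.0131) (cross=39.744)
ex = (C−B)/|BC| = (0.0688,0.9976); ey = (-0.9976,0.0688)
P = B + -3.23·ex + -2.69·ey = (2.7034,-4.3777)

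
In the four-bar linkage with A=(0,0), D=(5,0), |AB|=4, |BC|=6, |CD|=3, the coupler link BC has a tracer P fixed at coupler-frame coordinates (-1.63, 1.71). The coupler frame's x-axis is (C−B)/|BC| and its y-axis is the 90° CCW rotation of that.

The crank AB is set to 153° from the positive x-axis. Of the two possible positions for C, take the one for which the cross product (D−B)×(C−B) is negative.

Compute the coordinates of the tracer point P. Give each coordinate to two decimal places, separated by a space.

A=(0,0), D=(5.00,0)
B = A + 4.00·(cos153°, sin153°) = (-3.5640, 1.8160)
|BD| = 8.7544
circle(B,6.00) ∩ circle(D,3.00): a=5.9193, h=0.9808
  candidates: C₊=(2.4300,1.5476) cross=8.586; C₋=(2.0231,-0.3713) cross=-8.586
  mode - wants cross < 0 → take C=(2.0231,-0.3713) (cross=-8.586)
ex = (C−B)/|BC| = (0.9312,-0.3646); ey = (0.3646,0.9312)
P = B + -1.63·ex + 1.71·ey = (-4.4585,4.0025)

-4.46 4.00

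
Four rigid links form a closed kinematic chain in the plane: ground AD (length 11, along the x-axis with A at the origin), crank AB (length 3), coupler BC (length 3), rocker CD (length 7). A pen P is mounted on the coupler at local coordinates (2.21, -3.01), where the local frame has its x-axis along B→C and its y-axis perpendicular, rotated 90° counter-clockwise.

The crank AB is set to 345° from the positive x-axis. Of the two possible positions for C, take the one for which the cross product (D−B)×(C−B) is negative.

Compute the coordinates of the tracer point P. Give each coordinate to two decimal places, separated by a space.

A=(0,0), D=(11.00,0)
B = A + 3.00·(cos345°, sin345°) = (2.8978, -0.7765)
|BD| = 8.1393
circle(B,3.00) ∩ circle(D,7.00): a=1.6125, h=2.5298
  candidates: C₊=(4.2616,1.8956) cross=20.591; C₋=(4.7442,-3.1409) cross=-20.591
  mode - wants cross < 0 → take C=(4.7442,-3.1409) (cross=-20.591)
ex = (C−B)/|BC| = (0.6155,-0.7882); ey = (0.7882,0.6155)
P = B + 2.21·ex + -3.01·ey = (1.8857,-4.3709)

1.89 -4.37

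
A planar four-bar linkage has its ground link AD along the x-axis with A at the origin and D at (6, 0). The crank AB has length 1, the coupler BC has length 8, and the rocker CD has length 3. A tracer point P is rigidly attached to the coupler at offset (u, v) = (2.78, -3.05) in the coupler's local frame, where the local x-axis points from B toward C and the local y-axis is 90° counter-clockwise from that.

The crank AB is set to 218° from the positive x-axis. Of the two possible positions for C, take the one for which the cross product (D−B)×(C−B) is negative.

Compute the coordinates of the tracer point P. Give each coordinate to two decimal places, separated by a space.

1.02 -4.32

A=(0,0), D=(6.00,0)
B = A + 1.00·(cos218°, sin218°) = (-0.7880, -0.6157)
|BD| = 6.8159
circle(B,8.00) ∩ circle(D,3.00): a=7.4426, h=2.9338
  candidates: C₊=(6.3592,2.9784) cross=19.996; C₋=(6.8892,-2.8652) cross=-19.996
  mode - wants cross < 0 → take C=(6.8892,-2.8652) (cross=-19.996)
ex = (C−B)/|BC| = (0.9597,-0.2812); ey = (0.2812,0.9597)
P = B + 2.78·ex + -3.05·ey = (1.0222,-4.3243)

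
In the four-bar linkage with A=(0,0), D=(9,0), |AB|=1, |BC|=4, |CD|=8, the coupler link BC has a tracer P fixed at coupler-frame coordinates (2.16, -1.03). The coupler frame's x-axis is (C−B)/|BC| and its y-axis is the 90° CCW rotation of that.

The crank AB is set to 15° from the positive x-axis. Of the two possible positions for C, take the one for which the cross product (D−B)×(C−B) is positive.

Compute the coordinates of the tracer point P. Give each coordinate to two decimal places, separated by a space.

2.58 2.03

A=(0,0), D=(9.00,0)
B = A + 1.00·(cos15°, sin15°) = (0.9659, 0.2588)
|BD| = 8.0382
circle(B,4.00) ∩ circle(D,8.00): a=1.0334, h=3.8642
  candidates: C₊=(2.1232,4.0877) cross=31.061; C₋=(1.8744,-3.6367) cross=-31.061
  mode + wants cross > 0 → take C=(2.1232,4.0877) (cross=31.061)
ex = (C−B)/|BC| = (0.2893,0.9572); ey = (-0.9572,0.2893)
P = B + 2.16·ex + -1.03·ey = (2.5768,2.0284)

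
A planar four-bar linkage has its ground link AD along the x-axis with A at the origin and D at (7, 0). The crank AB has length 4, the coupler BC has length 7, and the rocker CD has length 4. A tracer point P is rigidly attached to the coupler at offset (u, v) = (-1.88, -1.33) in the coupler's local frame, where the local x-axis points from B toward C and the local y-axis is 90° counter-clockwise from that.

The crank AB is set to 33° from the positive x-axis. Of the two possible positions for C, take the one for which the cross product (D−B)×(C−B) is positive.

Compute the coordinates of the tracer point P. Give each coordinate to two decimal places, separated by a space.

A=(0,0), D=(7.00,0)
B = A + 4.00·(cos33°, sin33°) = (3.3547, 2.1786)
|BD| = 4.2467
circle(B,7.00) ∩ circle(D,4.00): a=6.0087, h=3.5910
  candidates: C₊=(10.3547,2.1786) cross=15.250; C₋=(6.6703,-3.9864) cross=-15.250
  mode + wants cross > 0 → take C=(10.3547,2.1786) (cross=15.250)
ex = (C−B)/|BC| = (1.0000,0.0000); ey = (-0.0000,1.0000)
P = B + -1.88·ex + -1.33·ey = (1.4747,0.8486)

1.47 0.85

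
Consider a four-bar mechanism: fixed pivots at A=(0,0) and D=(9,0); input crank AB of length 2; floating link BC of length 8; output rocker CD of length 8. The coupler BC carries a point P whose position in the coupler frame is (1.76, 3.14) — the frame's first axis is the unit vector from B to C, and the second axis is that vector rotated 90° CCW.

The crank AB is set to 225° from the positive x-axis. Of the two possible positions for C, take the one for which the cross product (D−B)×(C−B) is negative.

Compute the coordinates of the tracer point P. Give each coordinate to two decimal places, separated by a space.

A=(0,0), D=(9.00,0)
B = A + 2.00·(cos225°, sin225°) = (-1.4142, -1.4142)
|BD| = 10.5098
circle(B,8.00) ∩ circle(D,8.00): a=5.2549, h=6.0321
  candidates: C₊=(2.9812,5.2701) cross=63.396; C₋=(4.6046,-6.6843) cross=-63.396
  mode - wants cross < 0 → take C=(4.6046,-6.6843) (cross=-63.396)
ex = (C−B)/|BC| = (0.7523,-0.6588); ey = (0.6588,0.7523)
P = B + 1.76·ex + 3.14·ey = (1.9784,-0.2113)

1.98 -0.21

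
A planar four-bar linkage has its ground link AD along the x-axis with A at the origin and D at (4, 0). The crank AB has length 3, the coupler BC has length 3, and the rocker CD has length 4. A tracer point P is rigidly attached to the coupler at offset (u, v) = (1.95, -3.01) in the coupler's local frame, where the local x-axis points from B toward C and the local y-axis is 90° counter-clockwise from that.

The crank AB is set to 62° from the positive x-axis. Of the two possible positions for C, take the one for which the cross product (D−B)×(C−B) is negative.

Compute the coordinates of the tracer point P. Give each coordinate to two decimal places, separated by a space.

A=(0,0), D=(4.00,0)
B = A + 3.00·(cos62°, sin62°) = (1.4084, 2.6488)
|BD| = 3.7058
circle(B,3.00) ∩ circle(D,4.00): a=0.9084, h=2.8592
  candidates: C₊=(4.0874,3.9990) cross=10.595; C₋=(0.0000,0.0000) cross=-10.595
  mode - wants cross < 0 → take C=(0.0000,0.0000) (cross=-10.595)
ex = (C−B)/|BC| = (-0.4695,-0.8829); ey = (0.8829,-0.4695)
P = B + 1.95·ex + -3.01·ey = (-2.1647,2.3402)

-2.16 2.34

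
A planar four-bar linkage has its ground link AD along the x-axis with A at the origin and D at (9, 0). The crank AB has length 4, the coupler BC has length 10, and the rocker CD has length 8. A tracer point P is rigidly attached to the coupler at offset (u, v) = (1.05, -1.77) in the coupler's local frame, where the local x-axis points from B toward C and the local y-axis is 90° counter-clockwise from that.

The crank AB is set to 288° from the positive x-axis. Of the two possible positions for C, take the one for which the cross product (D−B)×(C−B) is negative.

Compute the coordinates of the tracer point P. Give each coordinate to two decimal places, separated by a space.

1.47 -5.85

A=(0,0), D=(9.00,0)
B = A + 4.00·(cos288°, sin288°) = (1.2361, -3.8042)
|BD| = 8.6459
circle(B,10.00) ∩ circle(D,8.00): a=6.4048, h=7.6797
  candidates: C₊=(3.6085,5.9103) cross=66.398; C₋=(10.3667,-7.8824) cross=-66.398
  mode - wants cross < 0 → take C=(10.3667,-7.8824) (cross=-66.398)
ex = (C−B)/|BC| = (0.9131,-0.4078); ey = (0.4078,0.9131)
P = B + 1.05·ex + -1.77·ey = (1.4729,-5.8486)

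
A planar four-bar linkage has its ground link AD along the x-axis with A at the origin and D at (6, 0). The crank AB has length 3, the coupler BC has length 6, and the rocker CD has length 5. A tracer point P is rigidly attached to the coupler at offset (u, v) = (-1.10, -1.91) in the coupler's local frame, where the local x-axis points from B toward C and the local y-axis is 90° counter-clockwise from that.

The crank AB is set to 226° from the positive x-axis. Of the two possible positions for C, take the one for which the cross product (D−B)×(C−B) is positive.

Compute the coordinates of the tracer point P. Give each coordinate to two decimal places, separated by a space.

-1.29 -4.21

A=(0,0), D=(6.00,0)
B = A + 3.00·(cos226°, sin226°) = (-2.0840, -2.1580)
|BD| = 8.3671
circle(B,6.00) ∩ circle(D,5.00): a=4.8409, h=3.5449
  candidates: C₊=(1.6788,2.5154) cross=29.660; C₋=(3.5074,-4.3344) cross=-29.660
  mode + wants cross > 0 → take C=(1.6788,2.5154) (cross=29.660)
ex = (C−B)/|BC| = (0.6271,0.7789); ey = (-0.7789,0.6271)
P = B + -1.10·ex + -1.91·ey = (-1.2861,-4.2126)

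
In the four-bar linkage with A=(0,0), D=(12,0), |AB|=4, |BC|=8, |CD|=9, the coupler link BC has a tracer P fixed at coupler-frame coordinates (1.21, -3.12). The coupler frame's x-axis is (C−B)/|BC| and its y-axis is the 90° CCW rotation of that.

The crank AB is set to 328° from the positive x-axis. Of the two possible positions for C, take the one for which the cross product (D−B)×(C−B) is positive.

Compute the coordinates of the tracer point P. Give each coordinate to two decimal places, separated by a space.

6.69 -1.58

A=(0,0), D=(12.00,0)
B = A + 4.00·(cos328°, sin328°) = (3.3922, -2.1197)
|BD| = 8.8650
circle(B,8.00) ∩ circle(D,9.00): a=3.4736, h=7.2065
  candidates: C₊=(5.0419,5.7084) cross=63.885; C₋=(8.4882,-8.2866) cross=-63.885
  mode + wants cross > 0 → take C=(5.0419,5.7084) (cross=63.885)
ex = (C−B)/|BC| = (0.2062,0.9785); ey = (-0.9785,0.2062)
P = B + 1.21·ex + -3.12·ey = (6.6947,-1.5791)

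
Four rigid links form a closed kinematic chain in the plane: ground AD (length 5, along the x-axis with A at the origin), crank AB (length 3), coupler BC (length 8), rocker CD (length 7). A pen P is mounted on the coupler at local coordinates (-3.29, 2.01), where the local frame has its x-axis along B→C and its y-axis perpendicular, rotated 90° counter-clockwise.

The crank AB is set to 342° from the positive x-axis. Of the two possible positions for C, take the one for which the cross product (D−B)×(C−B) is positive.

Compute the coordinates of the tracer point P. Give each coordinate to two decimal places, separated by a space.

A=(0,0), D=(5.00,0)
B = A + 3.00·(cos342°, sin342°) = (2.8532, -0.9271)
|BD| = 2.3384
circle(B,8.00) ∩ circle(D,7.00): a=4.3765, h=6.6967
  candidates: C₊=(4.2162,6.9560) cross=15.660; C₋=(9.5259,-5.3401) cross=-15.660
  mode + wants cross > 0 → take C=(4.2162,6.9560) (cross=15.660)
ex = (C−B)/|BC| = (0.1704,0.9854); ey = (-0.9854,0.1704)
P = B + -3.29·ex + 2.01·ey = (0.3120,-3.8265)

0.31 -3.83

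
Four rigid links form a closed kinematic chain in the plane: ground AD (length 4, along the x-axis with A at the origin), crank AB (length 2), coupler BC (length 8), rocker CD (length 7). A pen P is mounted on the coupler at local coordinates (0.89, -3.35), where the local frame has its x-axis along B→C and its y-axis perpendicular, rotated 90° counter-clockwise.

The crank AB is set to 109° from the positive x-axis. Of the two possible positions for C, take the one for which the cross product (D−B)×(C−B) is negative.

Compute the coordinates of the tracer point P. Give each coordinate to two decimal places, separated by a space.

A=(0,0), D=(4.00,0)
B = A + 2.00·(cos109°, sin109°) = (-0.6511, 1.8910)
|BD| = 5.0209
circle(B,8.00) ∩ circle(D,7.00): a=4.0042, h=6.9258
  candidates: C₊=(5.6667,6.7987) cross=34.773; C₋=(0.4497,-6.0329) cross=-34.773
  mode - wants cross < 0 → take C=(0.4497,-6.0329) (cross=-34.773)
ex = (C−B)/|BC| = (0.1376,-0.9905); ey = (0.9905,0.1376)
P = B + 0.89·ex + -3.35·ey = (-3.8468,0.5485)

-3.85 0.55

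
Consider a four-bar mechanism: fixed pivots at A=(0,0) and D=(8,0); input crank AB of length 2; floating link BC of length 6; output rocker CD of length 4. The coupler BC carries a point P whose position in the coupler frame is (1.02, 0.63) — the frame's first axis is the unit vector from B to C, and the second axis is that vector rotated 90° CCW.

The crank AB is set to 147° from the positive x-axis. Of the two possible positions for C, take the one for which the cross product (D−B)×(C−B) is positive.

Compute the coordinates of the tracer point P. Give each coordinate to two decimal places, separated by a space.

-0.71 1.79

A=(0,0), D=(8.00,0)
B = A + 2.00·(cos147°, sin147°) = (-1.6773, 1.0893)
|BD| = 9.7385
circle(B,6.00) ∩ circle(D,4.00): a=5.8961, h=1.1118
  candidates: C₊=(4.3061,1.5346) cross=10.828; C₋=(4.0574,-0.6751) cross=-10.828
  mode + wants cross > 0 → take C=(4.3061,1.5346) (cross=10.828)
ex = (C−B)/|BC| = (0.9972,0.0742); ey = (-0.0742,0.9972)
P = B + 1.02·ex + 0.63·ey = (-0.7069,1.7933)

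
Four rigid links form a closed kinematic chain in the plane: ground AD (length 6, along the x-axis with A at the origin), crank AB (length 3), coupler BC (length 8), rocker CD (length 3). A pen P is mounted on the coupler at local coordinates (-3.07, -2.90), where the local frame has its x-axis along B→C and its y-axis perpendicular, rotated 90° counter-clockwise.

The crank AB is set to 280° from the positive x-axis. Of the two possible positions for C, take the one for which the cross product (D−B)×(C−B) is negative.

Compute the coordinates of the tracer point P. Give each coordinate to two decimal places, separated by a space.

-2.08 -6.28

A=(0,0), D=(6.00,0)
B = A + 3.00·(cos280°, sin280°) = (0.5209, -2.9544)
|BD| = 6.2248
circle(B,8.00) ∩ circle(D,3.00): a=7.5302, h=2.7011
  candidates: C₊=(5.8670,2.9970) cross=16.814; C₋=(8.4310,-1.7580) cross=-16.814
  mode - wants cross < 0 → take C=(8.4310,-1.7580) (cross=-16.814)
ex = (C−B)/|BC| = (0.9888,0.1496); ey = (-0.1496,0.9888)
P = B + -3.07·ex + -2.90·ey = (-2.0808,-6.2810)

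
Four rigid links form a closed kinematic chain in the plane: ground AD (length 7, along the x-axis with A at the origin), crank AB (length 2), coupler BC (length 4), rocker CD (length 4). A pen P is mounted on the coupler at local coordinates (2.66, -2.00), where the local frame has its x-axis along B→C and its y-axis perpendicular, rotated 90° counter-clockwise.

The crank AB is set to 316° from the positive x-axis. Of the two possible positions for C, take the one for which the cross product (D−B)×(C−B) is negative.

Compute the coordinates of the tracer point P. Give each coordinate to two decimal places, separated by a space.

2.73 -4.46

A=(0,0), D=(7.00,0)
B = A + 2.00·(cos316°, sin316°) = (1.4387, -1.3893)
|BD| = 5.7322
circle(B,4.00) ∩ circle(D,4.00): a=2.8661, h=2.7902
  candidates: C₊=(3.5431,2.0124) cross=15.994; C₋=(4.8956,-3.4017) cross=-15.994
  mode - wants cross < 0 → take C=(4.8956,-3.4017) (cross=-15.994)
ex = (C−B)/|BC| = (0.8642,-0.5031); ey = (0.5031,0.8642)
P = B + 2.66·ex + -2.00·ey = (2.7313,-4.4560)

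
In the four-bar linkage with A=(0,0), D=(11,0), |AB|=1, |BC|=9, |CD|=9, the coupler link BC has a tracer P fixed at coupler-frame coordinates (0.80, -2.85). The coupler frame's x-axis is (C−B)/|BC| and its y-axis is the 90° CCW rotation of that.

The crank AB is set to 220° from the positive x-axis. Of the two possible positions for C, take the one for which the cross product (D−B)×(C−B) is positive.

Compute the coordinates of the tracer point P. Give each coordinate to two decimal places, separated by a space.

1.98 -1.76

A=(0,0), D=(11.00,0)
B = A + 1.00·(cos220°, sin220°) = (-0.7660, -0.6428)
|BD| = 11.7836
circle(B,9.00) ∩ circle(D,9.00): a=5.8918, h=6.8034
  candidates: C₊=(4.7459,6.4719) cross=80.169; C₋=(5.4881,-7.1147) cross=-80.169
  mode + wants cross > 0 → take C=(4.7459,6.4719) (cross=80.169)
ex = (C−B)/|BC| = (0.6124,0.7905); ey = (-0.7905,0.6124)
P = B + 0.80·ex + -2.85·ey = (1.9769,-1.7558)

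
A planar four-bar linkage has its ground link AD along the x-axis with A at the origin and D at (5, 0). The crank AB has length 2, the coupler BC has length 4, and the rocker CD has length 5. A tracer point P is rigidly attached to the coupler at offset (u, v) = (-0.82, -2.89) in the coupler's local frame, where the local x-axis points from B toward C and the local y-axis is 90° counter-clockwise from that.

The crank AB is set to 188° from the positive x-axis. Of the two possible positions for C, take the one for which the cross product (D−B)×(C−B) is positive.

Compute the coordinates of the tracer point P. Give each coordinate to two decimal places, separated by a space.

-0.43 -2.85

A=(0,0), D=(5.00,0)
B = A + 2.00·(cos188°, sin188°) = (-1.9805, -0.2783)
|BD| = 6.9861
circle(B,4.00) ∩ circle(D,5.00): a=2.8489, h=2.8078
  candidates: C₊=(0.7542,2.6407) cross=19.616; C₋=(0.9780,-2.9704) cross=-19.616
  mode + wants cross > 0 → take C=(0.7542,2.6407) (cross=19.616)
ex = (C−B)/|BC| = (0.6837,0.7298); ey = (-0.7298,0.6837)
P = B + -0.82·ex + -2.89·ey = (-0.4321,-2.8526)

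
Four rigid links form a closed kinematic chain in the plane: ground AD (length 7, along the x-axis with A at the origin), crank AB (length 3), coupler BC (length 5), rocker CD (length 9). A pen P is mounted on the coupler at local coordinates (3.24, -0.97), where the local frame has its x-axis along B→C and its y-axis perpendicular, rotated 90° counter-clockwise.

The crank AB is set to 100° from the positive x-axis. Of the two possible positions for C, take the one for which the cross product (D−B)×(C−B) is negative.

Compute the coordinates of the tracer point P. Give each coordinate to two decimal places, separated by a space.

-2.29 0.07

A=(0,0), D=(7.00,0)
B = A + 3.00·(cos100°, sin100°) = (-0.5209, 2.9544)
|BD| = 8.0804
circle(B,5.00) ∩ circle(D,9.00): a=0.5750, h=4.9668
  candidates: C₊=(1.8303,7.3671) cross=40.134; C₋=(-1.8017,-1.8788) cross=-40.134
  mode - wants cross < 0 → take C=(-1.8017,-1.8788) (cross=-40.134)
ex = (C−B)/|BC| = (-0.2562,-0.9666); ey = (0.9666,-0.2562)
P = B + 3.24·ex + -0.97·ey = (-2.2885,0.0710)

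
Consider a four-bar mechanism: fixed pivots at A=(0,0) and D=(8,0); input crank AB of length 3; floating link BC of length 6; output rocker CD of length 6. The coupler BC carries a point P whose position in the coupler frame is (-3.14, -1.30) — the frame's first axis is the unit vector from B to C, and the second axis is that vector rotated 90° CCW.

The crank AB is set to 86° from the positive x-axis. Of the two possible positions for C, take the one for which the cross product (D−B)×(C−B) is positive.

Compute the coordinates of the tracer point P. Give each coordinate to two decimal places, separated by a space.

-2.09 0.49

A=(0,0), D=(8.00,0)
B = A + 3.00·(cos86°, sin86°) = (0.2093, 2.9927)
|BD| = 8.3458
circle(B,6.00) ∩ circle(D,6.00): a=4.1729, h=4.3113
  candidates: C₊=(5.6506,5.5209) cross=35.981; C₋=(2.5587,-2.5282) cross=-35.981
  mode + wants cross > 0 → take C=(5.6506,5.5209) (cross=35.981)
ex = (C−B)/|BC| = (0.9069,0.4214); ey = (-0.4214,0.9069)
P = B + -3.14·ex + -1.30·ey = (-2.0906,0.4906)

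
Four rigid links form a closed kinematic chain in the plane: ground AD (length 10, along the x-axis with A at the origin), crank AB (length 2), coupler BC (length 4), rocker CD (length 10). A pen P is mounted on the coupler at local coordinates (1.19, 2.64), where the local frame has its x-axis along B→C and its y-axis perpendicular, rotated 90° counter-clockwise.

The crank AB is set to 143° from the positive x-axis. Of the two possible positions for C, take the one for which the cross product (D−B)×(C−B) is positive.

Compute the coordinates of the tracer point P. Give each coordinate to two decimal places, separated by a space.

A=(0,0), D=(10.00,0)
B = A + 2.00·(cos143°, sin143°) = (-1.5973, 1.2036)
|BD| = 11.6596
circle(B,4.00) ∩ circle(D,10.00): a=2.2276, h=3.3223
  candidates: C₊=(0.9614,4.2782) cross=38.737; C₋=(0.2754,-2.3309) cross=-38.737
  mode + wants cross > 0 → take C=(0.9614,4.2782) (cross=38.737)
ex = (C−B)/|BC| = (0.6397,0.7687); ey = (-0.7687,0.6397)
P = B + 1.19·ex + 2.64·ey = (-2.8653,3.8070)

-2.87 3.81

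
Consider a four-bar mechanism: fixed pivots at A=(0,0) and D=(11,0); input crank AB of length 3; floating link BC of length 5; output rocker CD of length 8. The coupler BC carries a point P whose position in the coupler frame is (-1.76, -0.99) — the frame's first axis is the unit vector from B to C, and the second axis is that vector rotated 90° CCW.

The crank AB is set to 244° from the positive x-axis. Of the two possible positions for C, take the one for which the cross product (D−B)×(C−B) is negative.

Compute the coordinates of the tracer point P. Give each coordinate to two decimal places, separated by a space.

-3.16 -3.51

A=(0,0), D=(11.00,0)
B = A + 3.00·(cos244°, sin244°) = (-1.3151, -2.6964)
|BD| = 12.6068
circle(B,5.00) ∩ circle(D,8.00): a=4.7566, h=1.5409
  candidates: C₊=(3.0019,-0.1738) cross=19.426; C₋=(3.6610,-3.1843) cross=-19.426
  mode - wants cross < 0 → take C=(3.6610,-3.1843) (cross=-19.426)
ex = (C−B)/|BC| = (0.9952,-0.0976); ey = (0.0976,0.9952)
P = B + -1.76·ex + -0.99·ey = (-3.1633,-3.5099)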